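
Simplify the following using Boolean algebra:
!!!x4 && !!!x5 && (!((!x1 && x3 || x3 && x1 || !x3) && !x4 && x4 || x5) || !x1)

!!!x4 && !!!x5 && (!((!x1 && x3 || x3 && x1 || !x3) && !x4 && x4 || x5) || !x1)
= !!!x4 && !!!x5 && (!((x3 || !x3) && !x4 && x4 || x5) || !x1)   (distribution)
= !!!x4 && !!!x5 && (!(!x4 && x4 || x5) || !x1)   (complement / identity)
= !!!x4 && !x5 && (!(!x4 && x4 || x5) || !x1)   (double negation)
= !x4 && !x5 && (!(!x4 && x4 || x5) || !x1)   (double negation)
= !x4 && !x5 && (!x5 || !x1)   (complement / identity)
= !x4 && !x5   (absorption)

!x4 && !x5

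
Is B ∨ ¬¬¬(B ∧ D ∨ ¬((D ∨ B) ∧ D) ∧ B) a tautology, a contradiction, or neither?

B ∨ ¬¬¬(B ∧ D ∨ ¬((D ∨ B) ∧ D) ∧ B)
= B ∨ ¬¬¬(B ∧ D ∨ ¬D ∧ B)   [absorption]
= B ∨ ¬(B ∧ D ∨ ¬D ∧ B)   [double negation]
= B ∨ ¬B   [distribution]
= True   [complement]

tautology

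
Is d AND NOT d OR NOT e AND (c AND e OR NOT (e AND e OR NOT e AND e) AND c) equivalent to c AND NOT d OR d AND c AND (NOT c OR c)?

No

E1: d AND NOT d OR NOT e AND (c AND e OR NOT (e AND e OR NOT e AND e) AND c)
    = d AND NOT d OR NOT e AND (c AND e OR NOT e AND c)   (distribution)
    = d AND NOT d OR NOT e AND c   (distribution)
    = NOT e AND c   (complement / identity)
E2: c AND NOT d OR d AND c AND (NOT c OR c)
    = c AND NOT d OR d AND c   (complement / identity)
    = c   (distribution)
These differ: at c=1, d=0, e=1, E1 = 0 but E2 = 1.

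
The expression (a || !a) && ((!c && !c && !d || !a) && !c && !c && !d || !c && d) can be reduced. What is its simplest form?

!c

(a || !a) && ((!c && !c && !d || !a) && !c && !c && !d || !c && d)
= (a || !a) && (!c && !c && !d || !c && d)
= !c && !c && !d || !c && d
= !c && !d || !c && d
= !c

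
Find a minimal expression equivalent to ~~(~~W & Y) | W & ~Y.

W

~~(~~W & Y) | W & ~Y
= ~~W & Y | W & ~Y   — double negation
= W & Y | W & ~Y   — double negation
= W   — distribution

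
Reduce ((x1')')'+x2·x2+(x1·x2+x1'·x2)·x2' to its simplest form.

x1'+x2

((x1')')'+x2·x2+(x1·x2+x1'·x2)·x2'
= ((x1')')'+x2·x2+x2·x2'   [distribution]
= ((x1')')'+x2   [distribution]
= x1'+x2   [double negation]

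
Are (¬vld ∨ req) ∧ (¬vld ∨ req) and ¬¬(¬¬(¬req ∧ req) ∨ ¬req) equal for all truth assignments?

E1: (¬vld ∨ req) ∧ (¬vld ∨ req)
    = ¬vld ∨ req   (idempotence)
E2: ¬¬(¬¬(¬req ∧ req) ∨ ¬req)
    = ¬¬(¬req ∧ req ∨ ¬req)   (double negation)
    = ¬¬¬req   (complement / identity)
    = ¬req   (double negation)
These differ: at req=1, vld=1, E1 = 1 but E2 = 0.

No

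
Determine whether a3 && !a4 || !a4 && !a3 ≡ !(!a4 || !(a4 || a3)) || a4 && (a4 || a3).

No

E1: a3 && !a4 || !a4 && !a3
    = !a4
E2: !(!a4 || !(a4 || a3)) || a4 && (a4 || a3)
    = a4 && (a4 || a3) || a4 && (a4 || a3)
    = a4 && (a4 || a3)
    = a4
These differ: at a3=0, a4=1, E1 = 0 but E2 = 1.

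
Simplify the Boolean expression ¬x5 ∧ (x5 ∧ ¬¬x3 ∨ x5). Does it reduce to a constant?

¬x5 ∧ (x5 ∧ ¬¬x3 ∨ x5)
= ¬x5 ∧ (x5 ∧ x3 ∨ x5)
= ¬x5 ∧ x5
= False

False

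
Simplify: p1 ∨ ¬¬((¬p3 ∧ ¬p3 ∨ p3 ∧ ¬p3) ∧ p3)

p1 ∨ ¬¬((¬p3 ∧ ¬p3 ∨ p3 ∧ ¬p3) ∧ p3)
= p1 ∨ ¬¬(¬p3 ∧ p3)   — distribution
= p1 ∨ ¬p3 ∧ p3   — double negation
= p1   — complement / identity

p1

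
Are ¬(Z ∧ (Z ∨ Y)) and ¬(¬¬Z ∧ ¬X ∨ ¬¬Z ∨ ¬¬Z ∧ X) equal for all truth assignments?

E1: ¬(Z ∧ (Z ∨ Y))
    = ¬Z   [absorption]
E2: ¬(¬¬Z ∧ ¬X ∨ ¬¬Z ∨ ¬¬Z ∧ X)
    = ¬(¬¬Z ∨ ¬¬Z ∧ X)   [absorption]
    = ¬¬¬Z   [absorption]
    = ¬Z   [double negation]
Both reduce to ¬Z, so they are equivalent.

Yes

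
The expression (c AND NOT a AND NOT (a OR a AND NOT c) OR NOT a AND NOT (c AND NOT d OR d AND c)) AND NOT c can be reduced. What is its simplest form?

NOT a AND NOT c

(c AND NOT a AND NOT (a OR a AND NOT c) OR NOT a AND NOT (c AND NOT d OR d AND c)) AND NOT c
= (c AND NOT a AND NOT (a OR a AND NOT c) OR NOT a AND NOT c) AND NOT c   — distribution
= (c AND NOT a AND NOT a OR NOT a AND NOT c) AND NOT c   — absorption
= (c AND NOT a OR NOT a AND NOT c) AND NOT c   — idempotence
= NOT a AND NOT c   — distribution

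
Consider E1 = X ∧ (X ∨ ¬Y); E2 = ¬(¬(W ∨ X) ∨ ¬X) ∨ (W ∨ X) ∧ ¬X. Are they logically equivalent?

No

E1: X ∧ (X ∨ ¬Y)
    = X   — absorption
E2: ¬(¬(W ∨ X) ∨ ¬X) ∨ (W ∨ X) ∧ ¬X
    = (W ∨ X) ∧ X ∨ (W ∨ X) ∧ ¬X   — De Morgan
    = W ∨ X   — distribution
These differ: at W=1, X=0, Y=1, E1 = 0 but E2 = 1.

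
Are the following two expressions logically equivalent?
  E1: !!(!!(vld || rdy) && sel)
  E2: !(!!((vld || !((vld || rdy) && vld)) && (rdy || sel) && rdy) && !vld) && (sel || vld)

No

E1: !!(!!(vld || rdy) && sel)
    = !!(vld || rdy) && sel
    = (vld || rdy) && sel
E2: !(!!((vld || !((vld || rdy) && vld)) && (rdy || sel) && rdy) && !vld) && (sel || vld)
    = !(!!((vld || !vld) && (rdy || sel) && rdy) && !vld) && (sel || vld)
    = !(!!((vld || !vld) && rdy) && !vld) && (sel || vld)
    = (!((vld || !vld) && rdy) || vld) && (sel || vld)
    = vld || !((vld || !vld) && rdy) && sel
    = vld || !rdy && sel
These differ: at rdy=0, sel=0, vld=1, E1 = 0 but E2 = 1.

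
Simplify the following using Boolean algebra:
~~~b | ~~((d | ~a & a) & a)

~~~b | ~~((d | ~a & a) & a)
= ~~~b | ~~(d & a)   — complement / identity
= ~~~b | d & a   — double negation
= ~b | d & a   — double negation

~b | d & a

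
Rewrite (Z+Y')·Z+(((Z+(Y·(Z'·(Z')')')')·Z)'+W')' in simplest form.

Z

(Z+Y')·Z+(((Z+(Y·(Z'·(Z')')')')·Z)'+W')'
= (Z+Y')·Z+(((Z+(Y·(Z+Z'))')·Z)'+W')'   [De Morgan]
= (Z+Y')·Z+(((Z+Y')·Z)'+W')'   [complement / identity]
= (Z+Y')·Z+(Z+Y')·Z·W   [De Morgan]
= (Z+Y')·Z   [absorption]
= Z   [absorption]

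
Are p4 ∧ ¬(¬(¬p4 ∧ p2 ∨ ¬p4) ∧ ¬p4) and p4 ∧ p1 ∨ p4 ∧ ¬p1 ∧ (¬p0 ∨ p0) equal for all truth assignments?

Yes

E1: p4 ∧ ¬(¬(¬p4 ∧ p2 ∨ ¬p4) ∧ ¬p4)
    = p4 ∧ ¬(¬¬p4 ∧ ¬p4)
    = p4 ∧ (¬p4 ∨ p4)
    = p4
E2: p4 ∧ p1 ∨ p4 ∧ ¬p1 ∧ (¬p0 ∨ p0)
    = p4 ∧ p1 ∨ p4 ∧ ¬p1
    = p4
Both reduce to p4, so they are equivalent.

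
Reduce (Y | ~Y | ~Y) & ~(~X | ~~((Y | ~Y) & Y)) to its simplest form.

(Y | ~Y | ~Y) & ~(~X | ~~((Y | ~Y) & Y))
= (Y | ~Y | ~Y) & X & ~((Y | ~Y) & Y)   [De Morgan]
= (Y | ~Y) & X & ~((Y | ~Y) & Y)   [idempotence]
= X & ~((Y | ~Y) & Y)   [complement / identity]
= X & ~Y   [complement / identity]

X & ~Y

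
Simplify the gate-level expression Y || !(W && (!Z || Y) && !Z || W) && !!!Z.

Y || !W && !Z

Y || !(W && (!Z || Y) && !Z || W) && !!!Z
= Y || !(W && !Z || W) && !!!Z   (absorption)
= Y || !W && !!!Z   (absorption)
= Y || !W && !Z   (double negation)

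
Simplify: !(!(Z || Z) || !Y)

!(!(Z || Z) || !Y)
= !(!Z || !Y)
= Z && Y

Z && Y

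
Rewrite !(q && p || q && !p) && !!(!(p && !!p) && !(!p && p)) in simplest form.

!q && !p

!(q && p || q && !p) && !!(!(p && !!p) && !(!p && p))
= !(q && p || q && !p) && !(p && !!p || !p && p)
= !q && !(p && !!p || !p && p)
= !q && !(p && p || !p && p)
= !q && !p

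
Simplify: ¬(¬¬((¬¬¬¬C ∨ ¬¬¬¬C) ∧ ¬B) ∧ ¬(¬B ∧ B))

¬(¬¬((¬¬¬¬C ∨ ¬¬¬¬C) ∧ ¬B) ∧ ¬(¬B ∧ B))
= ¬(¬¬(¬¬¬¬C ∧ ¬B) ∧ ¬(¬B ∧ B))   (idempotence)
= ¬(¬(¬¬¬C ∨ B) ∧ ¬(¬B ∧ B))   (De Morgan)
= ¬¬¬C ∨ B ∨ ¬B ∧ B   (De Morgan)
= ¬C ∨ B ∨ ¬B ∧ B   (double negation)
= ¬C ∨ B   (complement / identity)

¬C ∨ B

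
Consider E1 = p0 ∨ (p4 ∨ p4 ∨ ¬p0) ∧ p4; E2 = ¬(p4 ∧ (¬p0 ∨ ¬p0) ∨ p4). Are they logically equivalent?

E1: p0 ∨ (p4 ∨ p4 ∨ ¬p0) ∧ p4
    = p0 ∨ (p4 ∨ ¬p0) ∧ p4   (idempotence)
    = p0 ∨ p4   (absorption)
E2: ¬(p4 ∧ (¬p0 ∨ ¬p0) ∨ p4)
    = ¬(p4 ∧ ¬p0 ∨ p4)   (idempotence)
    = ¬p4   (absorption)
These differ: at p0=0, p4=1, E1 = 1 but E2 = 0.

No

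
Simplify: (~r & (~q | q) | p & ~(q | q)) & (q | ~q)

(~r & (~q | q) | p & ~(q | q)) & (q | ~q)
= (~r | p & ~(q | q)) & (q | ~q)   [complement / identity]
= ~r | p & ~(q | q)   [complement / identity]
= ~r | p & ~q   [idempotence]

~r | p & ~q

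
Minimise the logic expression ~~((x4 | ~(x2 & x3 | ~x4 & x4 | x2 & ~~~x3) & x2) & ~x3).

x4 & ~x3

~~((x4 | ~(x2 & x3 | ~x4 & x4 | x2 & ~~~x3) & x2) & ~x3)
= ~~((x4 | ~(x2 & x3 | ~x4 & x4 | x2 & ~x3) & x2) & ~x3)   (double negation)
= ~~((x4 | ~(x2 & x3 | x2 & ~x3) & x2) & ~x3)   (complement / identity)
= ~~((x4 | ~x2 & x2) & ~x3)   (distribution)
= (x4 | ~x2 & x2) & ~x3   (double negation)
= x4 & ~x3   (complement / identity)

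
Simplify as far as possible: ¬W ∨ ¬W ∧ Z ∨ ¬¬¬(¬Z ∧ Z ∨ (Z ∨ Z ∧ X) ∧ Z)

¬W ∨ ¬W ∧ Z ∨ ¬¬¬(¬Z ∧ Z ∨ (Z ∨ Z ∧ X) ∧ Z)
= ¬W ∨ ¬¬¬(¬Z ∧ Z ∨ (Z ∨ Z ∧ X) ∧ Z)   — absorption
= ¬W ∨ ¬¬¬(¬Z ∧ Z ∨ Z ∧ Z)   — absorption
= ¬W ∨ ¬(¬Z ∧ Z ∨ Z ∧ Z)   — double negation
= ¬W ∨ ¬Z   — distribution

¬W ∨ ¬Z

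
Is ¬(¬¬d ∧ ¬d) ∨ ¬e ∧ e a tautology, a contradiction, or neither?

¬(¬¬d ∧ ¬d) ∨ ¬e ∧ e
= ¬(¬¬d ∧ ¬d)   [complement / identity]
= ¬d ∨ d   [De Morgan]
= True   [complement]

tautology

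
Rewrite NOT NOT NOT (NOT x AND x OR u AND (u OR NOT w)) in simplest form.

NOT NOT NOT (NOT x AND x OR u AND (u OR NOT w))
= NOT (NOT x AND x OR u AND (u OR NOT w))   (double negation)
= NOT (NOT x AND x OR u)   (absorption)
= NOT u   (complement / identity)

NOT u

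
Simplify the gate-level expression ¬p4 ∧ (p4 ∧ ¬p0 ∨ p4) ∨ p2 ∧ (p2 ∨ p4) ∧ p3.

¬p4 ∧ (p4 ∧ ¬p0 ∨ p4) ∨ p2 ∧ (p2 ∨ p4) ∧ p3
= ¬p4 ∧ (p4 ∧ ¬p0 ∨ p4) ∨ p2 ∧ p3   [absorption]
= ¬p4 ∧ p4 ∨ p2 ∧ p3   [absorption]
= p2 ∧ p3   [complement / identity]

p2 ∧ p3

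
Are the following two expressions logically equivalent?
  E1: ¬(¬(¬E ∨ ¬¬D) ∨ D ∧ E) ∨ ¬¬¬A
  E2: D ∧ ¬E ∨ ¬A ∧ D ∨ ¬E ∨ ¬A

E1: ¬(¬(¬E ∨ ¬¬D) ∨ D ∧ E) ∨ ¬¬¬A
    = ¬(¬(¬E ∨ ¬¬D) ∨ D ∧ E) ∨ ¬A
    = ¬(E ∧ ¬D ∨ D ∧ E) ∨ ¬A
    = ¬E ∨ ¬A
E2: D ∧ ¬E ∨ ¬A ∧ D ∨ ¬E ∨ ¬A
    = (¬E ∨ ¬A) ∧ D ∨ ¬E ∨ ¬A
    = ¬E ∨ ¬A
Both reduce to ¬E ∨ ¬A, so they are equivalent.

Yes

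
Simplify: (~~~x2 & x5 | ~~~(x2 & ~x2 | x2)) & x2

(~~~x2 & x5 | ~~~(x2 & ~x2 | x2)) & x2
= (~~~x2 & x5 | ~~~x2) & x2   [complement / identity]
= ~~~x2 & x2   [absorption]
= ~x2 & x2   [double negation]
= 0   [complement]

0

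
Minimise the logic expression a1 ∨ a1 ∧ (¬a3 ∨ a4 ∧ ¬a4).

a1 ∨ a1 ∧ (¬a3 ∨ a4 ∧ ¬a4)
= a1 ∨ a1 ∧ ¬a3   (complement / identity)
= a1   (absorption)

a1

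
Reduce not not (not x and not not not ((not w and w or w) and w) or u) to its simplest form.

not x and not w or u

not not (not x and not not not ((not w and w or w) and w) or u)
= not not (not x and not not not (w and w) or u)   (complement / identity)
= not not (not x and not (w and w) or u)   (double negation)
= not x and not (w and w) or u   (double negation)
= not x and not w or u   (idempotence)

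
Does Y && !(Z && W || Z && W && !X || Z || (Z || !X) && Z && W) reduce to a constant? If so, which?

no

Y && !(Z && W || Z && W && !X || Z || (Z || !X) && Z && W)
= Y && !(Z && W || Z || (Z || !X) && Z && W)   (absorption)
= Y && !(Z || (Z || !X) && Z && W)   (absorption)
= Y && !(Z || Z && W)   (absorption)
= Y && !Z   (absorption)
This depends on Y, Z, so it is not a constant.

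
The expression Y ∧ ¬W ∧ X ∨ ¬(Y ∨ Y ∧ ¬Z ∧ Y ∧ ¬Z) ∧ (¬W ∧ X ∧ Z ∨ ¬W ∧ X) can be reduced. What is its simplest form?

Y ∧ ¬W ∧ X ∨ ¬(Y ∨ Y ∧ ¬Z ∧ Y ∧ ¬Z) ∧ (¬W ∧ X ∧ Z ∨ ¬W ∧ X)
= Y ∧ ¬W ∧ X ∨ ¬(Y ∨ Y ∧ ¬Z) ∧ (¬W ∧ X ∧ Z ∨ ¬W ∧ X)   — idempotence
= Y ∧ ¬W ∧ X ∨ ¬Y ∧ (¬W ∧ X ∧ Z ∨ ¬W ∧ X)   — absorption
= Y ∧ ¬W ∧ X ∨ ¬Y ∧ ¬W ∧ X   — absorption
= ¬W ∧ X   — distribution

¬W ∧ X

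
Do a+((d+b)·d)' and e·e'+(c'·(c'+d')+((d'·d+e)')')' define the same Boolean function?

E1: a+((d+b)·d)'
    = a+d'   (absorption)
E2: e·e'+(c'·(c'+d')+((d'·d+e)')')'
    = e·e'+(c'·(c'+d')+(e')')'   (complement / identity)
    = e·e'+(c'+(e')')'   (absorption)
    = (c'+(e')')'   (complement / identity)
    = c·e'   (De Morgan)
These differ: at a=1, b=0, c=1, d=0, e=1, E1 = 1 but E2 = 0.

No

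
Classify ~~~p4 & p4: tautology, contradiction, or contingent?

contradiction

~~~p4 & p4
= ~p4 & p4
= 0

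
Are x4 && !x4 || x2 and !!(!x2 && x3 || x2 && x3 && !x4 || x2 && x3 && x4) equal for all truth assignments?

E1: x4 && !x4 || x2
    = x2   — complement / identity
E2: !!(!x2 && x3 || x2 && x3 && !x4 || x2 && x3 && x4)
    = !x2 && x3 || x2 && x3 && !x4 || x2 && x3 && x4   — double negation
    = !x2 && x3 || x2 && x3   — distribution
    = x3   — distribution
These differ: at x2=1, x3=0, x4=0, E1 = 1 but E2 = 0.

No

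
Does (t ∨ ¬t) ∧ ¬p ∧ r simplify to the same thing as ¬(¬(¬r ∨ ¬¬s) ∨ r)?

E1: (t ∨ ¬t) ∧ ¬p ∧ r
    = ¬p ∧ r
E2: ¬(¬(¬r ∨ ¬¬s) ∨ r)
    = ¬(r ∧ ¬s ∨ r)
    = ¬r
These differ: at p=1, r=0, s=1, t=0, E1 = 0 but E2 = 1.

No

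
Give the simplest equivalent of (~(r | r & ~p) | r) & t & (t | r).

(~(r | r & ~p) | r) & t & (t | r)
= (~r | r) & t & (t | r)
= t & (t | r)
= t

t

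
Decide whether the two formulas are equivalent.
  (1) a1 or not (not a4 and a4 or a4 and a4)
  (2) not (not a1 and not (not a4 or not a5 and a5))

E1: a1 or not (not a4 and a4 or a4 and a4)
    = a1 or not a4   [distribution]
E2: not (not a1 and not (not a4 or not a5 and a5))
    = not (not a1 and not not a4)   [complement / identity]
    = a1 or not a4   [De Morgan]
Both reduce to a1 or not a4, so they are equivalent.

Yes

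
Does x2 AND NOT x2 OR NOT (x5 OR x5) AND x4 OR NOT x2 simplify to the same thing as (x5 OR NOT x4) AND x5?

No

E1: x2 AND NOT x2 OR NOT (x5 OR x5) AND x4 OR NOT x2
    = NOT (x5 OR x5) AND x4 OR NOT x2   — complement / identity
    = NOT x5 AND x4 OR NOT x2   — idempotence
E2: (x5 OR NOT x4) AND x5
    = x5   — absorption
These differ: at x2=0, x4=1, x5=0, E1 = 1 but E2 = 0.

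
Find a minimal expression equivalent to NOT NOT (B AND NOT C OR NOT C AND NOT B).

NOT C

NOT NOT (B AND NOT C OR NOT C AND NOT B)
= B AND NOT C OR NOT C AND NOT B   (double negation)
= NOT C   (distribution)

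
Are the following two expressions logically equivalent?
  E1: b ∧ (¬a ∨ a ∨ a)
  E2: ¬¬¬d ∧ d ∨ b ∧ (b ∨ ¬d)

Yes

E1: b ∧ (¬a ∨ a ∨ a)
    = b ∧ (¬a ∨ a)
    = b
E2: ¬¬¬d ∧ d ∨ b ∧ (b ∨ ¬d)
    = ¬¬¬d ∧ d ∨ b
    = ¬d ∧ d ∨ b
    = b
Both reduce to b, so they are equivalent.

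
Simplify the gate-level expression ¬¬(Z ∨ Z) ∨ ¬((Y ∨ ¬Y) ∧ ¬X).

¬¬(Z ∨ Z) ∨ ¬((Y ∨ ¬Y) ∧ ¬X)
= ¬¬Z ∨ ¬((Y ∨ ¬Y) ∧ ¬X)   [idempotence]
= ¬¬Z ∨ ¬¬X   [complement / identity]
= Z ∨ ¬¬X   [double negation]
= Z ∨ X   [double negation]

Z ∨ X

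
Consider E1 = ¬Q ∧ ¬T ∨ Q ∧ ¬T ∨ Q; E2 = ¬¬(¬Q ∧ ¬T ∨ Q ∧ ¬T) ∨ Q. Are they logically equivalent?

Yes

E1: ¬Q ∧ ¬T ∨ Q ∧ ¬T ∨ Q
    = ¬T ∨ Q   (distribution)
E2: ¬¬(¬Q ∧ ¬T ∨ Q ∧ ¬T) ∨ Q
    = ¬¬¬T ∨ Q   (distribution)
    = ¬T ∨ Q   (double negation)
Both reduce to ¬T ∨ Q, so they are equivalent.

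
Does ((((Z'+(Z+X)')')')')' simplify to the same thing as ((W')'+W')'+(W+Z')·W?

E1: ((((Z'+(Z+X)')')')')'
    = ((Z'+(Z+X)')')'   (double negation)
    = (Z·(Z+X))'   (De Morgan)
    = Z'   (absorption)
E2: ((W')'+W')'+(W+Z')·W
    = ((W')'+W')'+W   (absorption)
    = W'·W+W   (De Morgan)
    = W   (complement / identity)
These differ: at W=0, X=0, Z=0, E1 = 1 but E2 = 0.

No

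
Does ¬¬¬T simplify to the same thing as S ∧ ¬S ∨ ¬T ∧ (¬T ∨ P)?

E1: ¬¬¬T
    = ¬T   — double negation
E2: S ∧ ¬S ∨ ¬T ∧ (¬T ∨ P)
    = S ∧ ¬S ∨ ¬T   — absorption
    = ¬T   — complement / identity
Both reduce to ¬T, so they are equivalent.

Yes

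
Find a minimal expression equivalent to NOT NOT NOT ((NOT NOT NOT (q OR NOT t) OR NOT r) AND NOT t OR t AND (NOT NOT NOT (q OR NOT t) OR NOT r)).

(q OR NOT t) AND r

NOT NOT NOT ((NOT NOT NOT (q OR NOT t) OR NOT r) AND NOT t OR t AND (NOT NOT NOT (q OR NOT t) OR NOT r))
= NOT NOT NOT (NOT NOT NOT (q OR NOT t) OR NOT r)   (distribution)
= NOT NOT NOT (NOT (q OR NOT t) OR NOT r)   (double negation)
= NOT (NOT (q OR NOT t) OR NOT r)   (double negation)
= (q OR NOT t) AND r   (De Morgan)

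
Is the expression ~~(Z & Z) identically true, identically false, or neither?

~~(Z & Z)
= ~~Z   (idempotence)
= Z   (double negation)
This depends on Z, so it is not a constant.

neither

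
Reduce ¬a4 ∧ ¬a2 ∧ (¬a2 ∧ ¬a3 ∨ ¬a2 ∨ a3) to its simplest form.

¬a4 ∧ ¬a2 ∧ (¬a2 ∧ ¬a3 ∨ ¬a2 ∨ a3)
= ¬a4 ∧ ¬a2 ∧ (¬a2 ∨ a3)   [absorption]
= ¬a4 ∧ ¬a2   [absorption]

¬a4 ∧ ¬a2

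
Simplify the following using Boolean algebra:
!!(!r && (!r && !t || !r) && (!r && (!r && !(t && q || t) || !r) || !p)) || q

!!(!r && (!r && !t || !r) && (!r && (!r && !(t && q || t) || !r) || !p)) || q
= !!(!r && (!r && !t || !r) && (!r && (!r && !t || !r) || !p)) || q   (absorption)
= !!(!r && (!r && !t || !r)) || q   (absorption)
= !!(!r && !r) || q   (absorption)
= !(r || r) || q   (De Morgan)
= !r || q   (idempotence)

!r || q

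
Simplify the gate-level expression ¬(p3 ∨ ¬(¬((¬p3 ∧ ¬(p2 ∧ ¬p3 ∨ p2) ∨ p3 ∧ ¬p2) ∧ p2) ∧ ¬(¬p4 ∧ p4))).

¬p3

¬(p3 ∨ ¬(¬((¬p3 ∧ ¬(p2 ∧ ¬p3 ∨ p2) ∨ p3 ∧ ¬p2) ∧ p2) ∧ ¬(¬p4 ∧ p4)))
= ¬(p3 ∨ ¬(¬((¬p3 ∧ ¬p2 ∨ p3 ∧ ¬p2) ∧ p2) ∧ ¬(¬p4 ∧ p4)))
= ¬(p3 ∨ ¬(¬(¬p2 ∧ p2) ∧ ¬(¬p4 ∧ p4)))
= ¬(p3 ∨ ¬p2 ∧ p2 ∨ ¬p4 ∧ p4)
= ¬(p3 ∨ ¬p4 ∧ p4)
= ¬p3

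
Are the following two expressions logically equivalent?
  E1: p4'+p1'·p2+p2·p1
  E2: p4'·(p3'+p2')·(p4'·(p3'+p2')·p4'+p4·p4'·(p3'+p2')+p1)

E1: p4'+p1'·p2+p2·p1
    = p4'+p2   — distribution
E2: p4'·(p3'+p2')·(p4'·(p3'+p2')·p4'+p4·p4'·(p3'+p2')+p1)
    = p4'·(p3'+p2')·(p4'·(p3'+p2')+p1)   — distribution
    = p4'·(p3'+p2')   — absorption
These differ: at p1=0, p2=1, p3=1, p4=1, E1 = 1 but E2 = 0.

No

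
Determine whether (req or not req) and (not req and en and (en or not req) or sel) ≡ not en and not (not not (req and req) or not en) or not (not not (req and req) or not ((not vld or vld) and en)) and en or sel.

E1: (req or not req) and (not req and en and (en or not req) or sel)
    = not req and en and (en or not req) or sel
    = not req and en or sel
E2: not en and not (not not (req and req) or not en) or not (not not (req and req) or not ((not vld or vld) and en)) and en or sel
    = not en and not (not not (req and req) or not en) or not (not not (req and req) or not en) and en or sel
    = (not en or en) and not (not not (req and req) or not en) or sel
    = (not en or en) and not (not not req or not en) or sel
    = not (not not req or not en) or sel
    = not req and en or sel
Both reduce to not req and en or sel, so they are equivalent.

Yes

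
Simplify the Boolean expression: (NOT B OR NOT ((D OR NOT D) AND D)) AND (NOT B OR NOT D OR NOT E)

NOT B OR NOT D

(NOT B OR NOT ((D OR NOT D) AND D)) AND (NOT B OR NOT D OR NOT E)
= (NOT B OR NOT D) AND (NOT B OR NOT D OR NOT E)
= NOT B OR NOT D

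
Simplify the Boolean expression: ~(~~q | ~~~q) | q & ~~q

~(~~q | ~~~q) | q & ~~q
= ~q & ~~q | q & ~~q   — De Morgan
= ~~q   — distribution
= q   — double negation

q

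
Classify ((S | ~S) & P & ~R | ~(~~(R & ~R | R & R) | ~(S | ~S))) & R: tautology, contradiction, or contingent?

contradiction

((S | ~S) & P & ~R | ~(~~(R & ~R | R & R) | ~(S | ~S))) & R
= ((S | ~S) & P & ~R | ~(~~R | ~(S | ~S))) & R   (distribution)
= ((S | ~S) & P & ~R | ~R & (S | ~S)) & R   (De Morgan)
= ((S | ~S) & P | S | ~S) & ~R & R   (distribution)
= (S | ~S) & ~R & R   (absorption)
= ~R & R   (complement / identity)
= 0   (complement)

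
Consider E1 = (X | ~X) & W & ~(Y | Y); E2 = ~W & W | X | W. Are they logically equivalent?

E1: (X | ~X) & W & ~(Y | Y)
    = (X | ~X) & W & ~Y   — idempotence
    = W & ~Y   — complement / identity
E2: ~W & W | X | W
    = X | W   — complement / identity
These differ: at W=0, X=1, Y=1, E1 = 0 but E2 = 1.

No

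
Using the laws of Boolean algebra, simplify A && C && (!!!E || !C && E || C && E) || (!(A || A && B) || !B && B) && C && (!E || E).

C

A && C && (!!!E || !C && E || C && E) || (!(A || A && B) || !B && B) && C && (!E || E)
= A && C && (!!!E || E) || (!(A || A && B) || !B && B) && C && (!E || E)   (distribution)
= A && C && (!!!E || E) || !(A || A && B) && C && (!E || E)   (complement / identity)
= A && C && (!E || E) || !(A || A && B) && C && (!E || E)   (double negation)
= A && C && (!E || E) || !A && C && (!E || E)   (absorption)
= C && (!E || E)   (distribution)
= C   (complement / identity)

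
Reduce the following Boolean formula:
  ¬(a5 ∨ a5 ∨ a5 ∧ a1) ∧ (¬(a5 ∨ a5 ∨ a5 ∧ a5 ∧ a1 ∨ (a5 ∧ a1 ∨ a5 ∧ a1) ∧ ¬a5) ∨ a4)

¬a5

¬(a5 ∨ a5 ∨ a5 ∧ a1) ∧ (¬(a5 ∨ a5 ∨ a5 ∧ a5 ∧ a1 ∨ (a5 ∧ a1 ∨ a5 ∧ a1) ∧ ¬a5) ∨ a4)
= ¬(a5 ∨ a5 ∨ a5 ∧ a1) ∧ (¬(a5 ∨ a5 ∨ a5 ∧ a5 ∧ a1 ∨ a5 ∧ a1 ∧ ¬a5) ∨ a4)
= ¬(a5 ∨ a5 ∨ a5 ∧ a1) ∧ (¬(a5 ∨ a5 ∨ a5 ∧ a1) ∨ a4)
= ¬(a5 ∨ a5 ∨ a5 ∧ a1)
= ¬(a5 ∨ a5 ∧ a1)
= ¬a5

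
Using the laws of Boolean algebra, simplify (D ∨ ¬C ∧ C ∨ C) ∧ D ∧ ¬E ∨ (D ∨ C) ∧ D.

(D ∨ ¬C ∧ C ∨ C) ∧ D ∧ ¬E ∨ (D ∨ C) ∧ D
= (D ∨ C) ∧ D ∧ ¬E ∨ (D ∨ C) ∧ D
= (D ∨ C) ∧ D
= D

D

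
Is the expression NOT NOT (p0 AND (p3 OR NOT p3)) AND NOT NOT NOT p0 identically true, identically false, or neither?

identically false

NOT NOT (p0 AND (p3 OR NOT p3)) AND NOT NOT NOT p0
= NOT NOT p0 AND NOT NOT NOT p0   — complement / identity
= NOT NOT p0 AND NOT p0   — double negation
= p0 AND NOT p0   — double negation
= FALSE   — complement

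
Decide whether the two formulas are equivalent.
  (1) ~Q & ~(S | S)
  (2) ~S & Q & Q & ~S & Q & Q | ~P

No

E1: ~Q & ~(S | S)
    = ~Q & ~S   — idempotence
E2: ~S & Q & Q & ~S & Q & Q | ~P
    = ~S & Q & Q | ~P   — idempotence
    = ~S & Q | ~P   — idempotence
These differ: at P=0, Q=1, S=0, E1 = 0 but E2 = 1.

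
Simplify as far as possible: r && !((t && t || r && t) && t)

r && !t

r && !((t && t || r && t) && t)
= r && !(t && (t || r) && t)   (distribution)
= r && !(t && t)   (absorption)
= r && !t   (idempotence)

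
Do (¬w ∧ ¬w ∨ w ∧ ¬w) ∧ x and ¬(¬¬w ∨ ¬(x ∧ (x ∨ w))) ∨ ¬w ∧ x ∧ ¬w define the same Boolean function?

E1: (¬w ∧ ¬w ∨ w ∧ ¬w) ∧ x
    = ¬w ∧ x   — distribution
E2: ¬(¬¬w ∨ ¬(x ∧ (x ∨ w))) ∨ ¬w ∧ x ∧ ¬w
    = ¬(¬¬w ∨ ¬x) ∨ ¬w ∧ x ∧ ¬w   — absorption
    = ¬w ∧ x ∨ ¬w ∧ x ∧ ¬w   — De Morgan
    = ¬w ∧ x   — absorption
Both reduce to ¬w ∧ x, so they are equivalent.

Yes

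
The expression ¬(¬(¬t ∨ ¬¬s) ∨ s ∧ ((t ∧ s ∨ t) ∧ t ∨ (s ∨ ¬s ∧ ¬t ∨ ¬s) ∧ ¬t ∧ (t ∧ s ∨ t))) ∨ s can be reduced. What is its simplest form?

¬t ∨ s

¬(¬(¬t ∨ ¬¬s) ∨ s ∧ ((t ∧ s ∨ t) ∧ t ∨ (s ∨ ¬s ∧ ¬t ∨ ¬s) ∧ ¬t ∧ (t ∧ s ∨ t))) ∨ s
= ¬(¬(¬t ∨ ¬¬s) ∨ s ∧ ((t ∧ s ∨ t) ∧ t ∨ (s ∨ ¬s) ∧ ¬t ∧ (t ∧ s ∨ t))) ∨ s   — absorption
= ¬(¬(¬t ∨ ¬¬s) ∨ s ∧ ((t ∧ s ∨ t) ∧ t ∨ ¬t ∧ (t ∧ s ∨ t))) ∨ s   — complement / identity
= ¬(¬(¬t ∨ ¬¬s) ∨ s ∧ (t ∧ s ∨ t)) ∨ s   — distribution
= ¬(¬(¬t ∨ ¬¬s) ∨ s ∧ t) ∨ s   — absorption
= ¬(t ∧ ¬s ∨ s ∧ t) ∨ s   — De Morgan
= ¬t ∨ s   — distribution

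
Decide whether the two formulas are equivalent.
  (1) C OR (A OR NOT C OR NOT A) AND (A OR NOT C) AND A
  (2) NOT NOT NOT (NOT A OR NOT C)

No

E1: C OR (A OR NOT C OR NOT A) AND (A OR NOT C) AND A
    = C OR (A OR NOT C) AND A
    = C OR A
E2: NOT NOT NOT (NOT A OR NOT C)
    = NOT NOT (A AND C)
    = A AND C
These differ: at A=1, C=0, E1 = 1 but E2 = 0.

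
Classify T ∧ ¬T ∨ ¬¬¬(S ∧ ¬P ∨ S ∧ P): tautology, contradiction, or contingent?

contingent

T ∧ ¬T ∨ ¬¬¬(S ∧ ¬P ∨ S ∧ P)
= T ∧ ¬T ∨ ¬(S ∧ ¬P ∨ S ∧ P)
= T ∧ ¬T ∨ ¬S
= ¬S
This depends on S, so it is not a constant.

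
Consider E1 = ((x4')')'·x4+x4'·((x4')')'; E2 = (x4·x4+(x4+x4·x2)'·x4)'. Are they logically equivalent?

E1: ((x4')')'·x4+x4'·((x4')')'
    = ((x4')')'   [distribution]
    = x4'   [double negation]
E2: (x4·x4+(x4+x4·x2)'·x4)'
    = (x4·x4+x4'·x4)'   [absorption]
    = x4'   [distribution]
Both reduce to x4', so they are equivalent.

Yes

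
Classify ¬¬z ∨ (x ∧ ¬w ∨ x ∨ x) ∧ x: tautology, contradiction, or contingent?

contingent

¬¬z ∨ (x ∧ ¬w ∨ x ∨ x) ∧ x
= ¬¬z ∨ (x ∨ x) ∧ x   [absorption]
= ¬¬z ∨ x ∧ x   [idempotence]
= ¬¬z ∨ x   [idempotence]
= z ∨ x   [double negation]
This depends on x, z, so it is not a constant.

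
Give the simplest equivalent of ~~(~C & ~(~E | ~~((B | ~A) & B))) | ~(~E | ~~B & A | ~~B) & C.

E & ~B

~~(~C & ~(~E | ~~((B | ~A) & B))) | ~(~E | ~~B & A | ~~B) & C
= ~~(~C & ~(~E | ~~((B | ~A) & B))) | ~(~E | ~~B) & C
= ~C & ~(~E | ~~((B | ~A) & B)) | ~(~E | ~~B) & C
= ~C & ~(~E | ~~B) | ~(~E | ~~B) & C
= ~(~E | ~~B)
= E & ~B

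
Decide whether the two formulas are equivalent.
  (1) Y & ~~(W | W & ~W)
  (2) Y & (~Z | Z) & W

E1: Y & ~~(W | W & ~W)
    = Y & ~~W   [complement / identity]
    = Y & W   [double negation]
E2: Y & (~Z | Z) & W
    = Y & W   [complement / identity]
Both reduce to Y & W, so they are equivalent.

Yes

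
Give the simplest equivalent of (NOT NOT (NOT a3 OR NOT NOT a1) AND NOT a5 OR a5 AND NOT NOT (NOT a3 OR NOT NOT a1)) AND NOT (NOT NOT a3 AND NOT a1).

(NOT NOT (NOT a3 OR NOT NOT a1) AND NOT a5 OR a5 AND NOT NOT (NOT a3 OR NOT NOT a1)) AND NOT (NOT NOT a3 AND NOT a1)
= NOT NOT (NOT a3 OR NOT NOT a1) AND NOT (NOT NOT a3 AND NOT a1)   — distribution
= NOT NOT (NOT a3 OR a1) AND NOT (NOT NOT a3 AND NOT a1)   — double negation
= NOT NOT (NOT a3 OR a1) AND (NOT a3 OR a1)   — De Morgan
= (NOT a3 OR a1) AND (NOT a3 OR a1)   — double negation
= NOT a3 OR a1   — idempotence

NOT a3 OR a1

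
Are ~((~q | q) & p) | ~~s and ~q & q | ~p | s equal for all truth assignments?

E1: ~((~q | q) & p) | ~~s
    = ~((~q | q) & p) | s
    = ~p | s
E2: ~q & q | ~p | s
    = ~p | s
Both reduce to ~p | s, so they are equivalent.

Yes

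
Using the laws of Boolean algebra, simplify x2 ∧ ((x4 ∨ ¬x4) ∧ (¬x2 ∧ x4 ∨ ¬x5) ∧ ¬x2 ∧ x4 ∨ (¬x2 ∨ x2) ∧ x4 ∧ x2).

x2 ∧ ((x4 ∨ ¬x4) ∧ (¬x2 ∧ x4 ∨ ¬x5) ∧ ¬x2 ∧ x4 ∨ (¬x2 ∨ x2) ∧ x4 ∧ x2)
= x2 ∧ ((x4 ∨ ¬x4) ∧ (¬x2 ∧ x4 ∨ ¬x5) ∧ ¬x2 ∧ x4 ∨ x4 ∧ x2)   [complement / identity]
= x2 ∧ ((¬x2 ∧ x4 ∨ ¬x5) ∧ ¬x2 ∧ x4 ∨ x4 ∧ x2)   [complement / identity]
= x2 ∧ (¬x2 ∧ x4 ∨ x4 ∧ x2)   [absorption]
= x2 ∧ x4   [distribution]

x2 ∧ x4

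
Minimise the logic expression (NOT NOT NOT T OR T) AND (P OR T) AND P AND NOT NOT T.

(NOT NOT NOT T OR T) AND (P OR T) AND P AND NOT NOT T
= (NOT NOT NOT T OR T) AND P AND NOT NOT T   [absorption]
= (NOT T OR T) AND P AND NOT NOT T   [double negation]
= P AND NOT NOT T   [complement / identity]
= P AND T   [double negation]

P AND T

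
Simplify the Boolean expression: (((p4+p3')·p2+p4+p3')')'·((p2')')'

(p4+p3')·p2'

(((p4+p3')·p2+p4+p3')')'·((p2')')'
= ((p4+p3')·p2+p4+p3')·((p2')')'   (double negation)
= (p4+p3')·((p2')')'   (absorption)
= (p4+p3')·p2'   (double negation)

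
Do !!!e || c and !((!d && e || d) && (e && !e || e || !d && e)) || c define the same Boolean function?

E1: !!!e || c
    = !e || c   — double negation
E2: !((!d && e || d) && (e && !e || e || !d && e)) || c
    = !((!d && e || d) && (e || !d && e)) || c   — complement / identity
    = !(d && e || !d && e) || c   — distribution
    = !e || c   — distribution
Both reduce to !e || c, so they are equivalent.

Yes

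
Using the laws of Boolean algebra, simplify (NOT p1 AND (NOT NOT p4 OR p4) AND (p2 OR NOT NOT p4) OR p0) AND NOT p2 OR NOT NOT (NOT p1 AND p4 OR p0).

(NOT p1 AND (NOT NOT p4 OR p4) AND (p2 OR NOT NOT p4) OR p0) AND NOT p2 OR NOT NOT (NOT p1 AND p4 OR p0)
= (NOT p1 AND (NOT NOT p4 OR p4) AND (p2 OR NOT NOT p4) OR p0) AND NOT p2 OR NOT p1 AND p4 OR p0
= (NOT p1 AND (p4 AND p2 OR NOT NOT p4) OR p0) AND NOT p2 OR NOT p1 AND p4 OR p0
= (NOT p1 AND (p4 AND p2 OR p4) OR p0) AND NOT p2 OR NOT p1 AND p4 OR p0
= (NOT p1 AND p4 OR p0) AND NOT p2 OR NOT p1 AND p4 OR p0
= NOT p1 AND p4 OR p0

NOT p1 AND p4 OR p0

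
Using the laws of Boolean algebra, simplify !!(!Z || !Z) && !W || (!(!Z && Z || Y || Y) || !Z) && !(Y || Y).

!Z && !W || !Y

!!(!Z || !Z) && !W || (!(!Z && Z || Y || Y) || !Z) && !(Y || Y)
= !!(!Z || !Z) && !W || (!(Y || Y) || !Z) && !(Y || Y)   (complement / identity)
= (!Z || !Z) && !W || (!(Y || Y) || !Z) && !(Y || Y)   (double negation)
= (!Z || !Z) && !W || !(Y || Y)   (absorption)
= (!Z || !Z) && !W || !Y   (idempotence)
= !Z && !W || !Y   (idempotence)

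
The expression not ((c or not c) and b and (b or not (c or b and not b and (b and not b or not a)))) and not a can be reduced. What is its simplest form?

not ((c or not c) and b and (b or not (c or b and not b and (b and not b or not a)))) and not a
= not (b and (b or not (c or b and not b and (b and not b or not a)))) and not a   — complement / identity
= not (b and (b or not (c or b and not b))) and not a   — absorption
= not (b and (b or not c)) and not a   — complement / identity
= not b and not a   — absorption

not b and not a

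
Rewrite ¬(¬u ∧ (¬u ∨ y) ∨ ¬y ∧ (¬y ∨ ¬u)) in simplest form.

u ∧ y

¬(¬u ∧ (¬u ∨ y) ∨ ¬y ∧ (¬y ∨ ¬u))
= ¬(¬u ∨ ¬y ∧ (¬y ∨ ¬u))   — absorption
= ¬(¬u ∨ ¬y)   — absorption
= u ∧ y   — De Morgan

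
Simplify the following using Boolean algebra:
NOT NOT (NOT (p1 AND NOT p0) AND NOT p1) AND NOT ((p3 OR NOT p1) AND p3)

NOT NOT (NOT (p1 AND NOT p0) AND NOT p1) AND NOT ((p3 OR NOT p1) AND p3)
= NOT NOT (NOT (p1 AND NOT p0) AND NOT p1) AND NOT p3   — absorption
= NOT (p1 AND NOT p0 OR p1) AND NOT p3   — De Morgan
= NOT p1 AND NOT p3   — absorption

NOT p1 AND NOT p3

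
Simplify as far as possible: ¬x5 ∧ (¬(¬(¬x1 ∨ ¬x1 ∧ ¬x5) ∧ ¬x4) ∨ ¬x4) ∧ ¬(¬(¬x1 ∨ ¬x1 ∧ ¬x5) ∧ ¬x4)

¬x5 ∧ (¬(¬(¬x1 ∨ ¬x1 ∧ ¬x5) ∧ ¬x4) ∨ ¬x4) ∧ ¬(¬(¬x1 ∨ ¬x1 ∧ ¬x5) ∧ ¬x4)
= ¬x5 ∧ ¬(¬(¬x1 ∨ ¬x1 ∧ ¬x5) ∧ ¬x4)
= ¬x5 ∧ ¬(¬¬x1 ∧ ¬x4)
= ¬x5 ∧ (¬x1 ∨ x4)

¬x5 ∧ (¬x1 ∨ x4)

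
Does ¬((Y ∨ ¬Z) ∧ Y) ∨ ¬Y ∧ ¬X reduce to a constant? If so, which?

¬((Y ∨ ¬Z) ∧ Y) ∨ ¬Y ∧ ¬X
= ¬Y ∨ ¬Y ∧ ¬X   (absorption)
= ¬Y   (absorption)
This depends on Y, so it is not a constant.

no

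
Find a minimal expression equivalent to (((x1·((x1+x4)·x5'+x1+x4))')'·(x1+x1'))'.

x1'

(((x1·((x1+x4)·x5'+x1+x4))')'·(x1+x1'))'
= (((x1·(x1+x4))')'·(x1+x1'))'
= (x1·(x1+x4)·(x1+x1'))'
= (x1·(x1+x4))'
= x1'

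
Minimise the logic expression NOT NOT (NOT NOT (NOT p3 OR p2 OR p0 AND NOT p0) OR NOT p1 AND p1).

NOT NOT (NOT NOT (NOT p3 OR p2 OR p0 AND NOT p0) OR NOT p1 AND p1)
= NOT NOT (NOT p3 OR p2 OR p0 AND NOT p0 OR NOT p1 AND p1)
= NOT p3 OR p2 OR p0 AND NOT p0 OR NOT p1 AND p1
= NOT p3 OR p2 OR NOT p1 AND p1
= NOT p3 OR p2

NOT p3 OR p2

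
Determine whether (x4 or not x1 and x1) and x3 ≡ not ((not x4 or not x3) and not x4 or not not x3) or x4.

E1: (x4 or not x1 and x1) and x3
    = x4 and x3   [complement / identity]
E2: not ((not x4 or not x3) and not x4 or not not x3) or x4
    = not (not x4 or not not x3) or x4   [absorption]
    = x4 and not x3 or x4   [De Morgan]
    = x4   [absorption]
These differ: at x1=0, x3=0, x4=1, E1 = 0 but E2 = 1.

No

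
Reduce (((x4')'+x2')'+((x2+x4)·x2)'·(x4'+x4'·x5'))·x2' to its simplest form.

(((x4')'+x2')'+((x2+x4)·x2)'·(x4'+x4'·x5'))·x2'
= (((x4')'+x2')'+((x2+x4)·x2)'·x4')·x2'   (absorption)
= (x4'·x2+((x2+x4)·x2)'·x4')·x2'   (De Morgan)
= (x4'·x2+x2'·x4')·x2'   (absorption)
= x4'·x2'   (distribution)

x4'·x2'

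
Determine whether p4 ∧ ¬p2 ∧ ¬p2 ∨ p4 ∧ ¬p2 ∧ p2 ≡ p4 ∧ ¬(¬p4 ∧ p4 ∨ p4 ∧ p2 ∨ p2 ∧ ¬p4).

E1: p4 ∧ ¬p2 ∧ ¬p2 ∨ p4 ∧ ¬p2 ∧ p2
    = p4 ∧ ¬p2   — distribution
E2: p4 ∧ ¬(¬p4 ∧ p4 ∨ p4 ∧ p2 ∨ p2 ∧ ¬p4)
    = p4 ∧ ¬(¬p4 ∧ p4 ∨ p2)   — distribution
    = p4 ∧ ¬p2   — complement / identity
Both reduce to p4 ∧ ¬p2, so they are equivalent.

Yes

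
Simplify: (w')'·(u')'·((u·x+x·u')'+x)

w·u

(w')'·(u')'·((u·x+x·u')'+x)
= (w')'·(u')'·(x'+x)   (distribution)
= (w')'·(u')'   (complement / identity)
= (w')'·u   (double negation)
= w·u   (double negation)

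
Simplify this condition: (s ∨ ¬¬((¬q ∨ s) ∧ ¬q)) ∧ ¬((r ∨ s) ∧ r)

(s ∨ ¬¬((¬q ∨ s) ∧ ¬q)) ∧ ¬((r ∨ s) ∧ r)
= (s ∨ ¬¬((¬q ∨ s) ∧ ¬q)) ∧ ¬r
= (s ∨ ¬¬¬q) ∧ ¬r
= (s ∨ ¬q) ∧ ¬r

(s ∨ ¬q) ∧ ¬r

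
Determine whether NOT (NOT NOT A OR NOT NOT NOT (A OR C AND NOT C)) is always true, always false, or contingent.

NOT (NOT NOT A OR NOT NOT NOT (A OR C AND NOT C))
= NOT A AND NOT NOT (A OR C AND NOT C)
= NOT A AND (A OR C AND NOT C)
= NOT A AND A
= FALSE

always false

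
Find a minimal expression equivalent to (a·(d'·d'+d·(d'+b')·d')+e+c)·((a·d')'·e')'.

a·d'+e

(a·(d'·d'+d·(d'+b')·d')+e+c)·((a·d')'·e')'
= (a·(d'·d'+d·d')+e+c)·((a·d')'·e')'   [absorption]
= (a·d'+e+c)·((a·d')'·e')'   [distribution]
= (a·d'+e+c)·(a·d'+e)   [De Morgan]
= a·d'+e   [absorption]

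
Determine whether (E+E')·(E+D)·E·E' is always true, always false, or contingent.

(E+E')·(E+D)·E·E'
= (E+D)·E·E'   — complement / identity
= E·E'   — absorption
= 0   — complement

always false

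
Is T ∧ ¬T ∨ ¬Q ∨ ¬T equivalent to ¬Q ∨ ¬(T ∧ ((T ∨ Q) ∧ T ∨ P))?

E1: T ∧ ¬T ∨ ¬Q ∨ ¬T
    = ¬Q ∨ ¬T   [complement / identity]
E2: ¬Q ∨ ¬(T ∧ ((T ∨ Q) ∧ T ∨ P))
    = ¬Q ∨ ¬(T ∧ (T ∨ P))   [absorption]
    = ¬Q ∨ ¬T   [absorption]
Both reduce to ¬Q ∨ ¬T, so they are equivalent.

Yes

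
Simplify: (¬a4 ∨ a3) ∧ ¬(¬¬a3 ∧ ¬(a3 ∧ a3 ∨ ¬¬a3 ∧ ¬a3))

¬a4 ∨ a3

(¬a4 ∨ a3) ∧ ¬(¬¬a3 ∧ ¬(a3 ∧ a3 ∨ ¬¬a3 ∧ ¬a3))
= (¬a4 ∨ a3) ∧ ¬(¬¬a3 ∧ ¬(a3 ∧ a3 ∨ a3 ∧ ¬a3))   — double negation
= (¬a4 ∨ a3) ∧ ¬(¬¬a3 ∧ ¬a3)   — distribution
= (¬a4 ∨ a3) ∧ (¬a3 ∨ a3)   — De Morgan
= ¬a4 ∨ a3   — complement / identity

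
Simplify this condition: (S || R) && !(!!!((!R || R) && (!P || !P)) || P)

(S || R) && !P

(S || R) && !(!!!((!R || R) && (!P || !P)) || P)
= (S || R) && !(!!!(!P || !P) || P)   [complement / identity]
= (S || R) && !(!(!P || !P) || P)   [double negation]
= (S || R) && !(P && P || P)   [De Morgan]
= (S || R) && !(P || P)   [idempotence]
= (S || R) && !P   [idempotence]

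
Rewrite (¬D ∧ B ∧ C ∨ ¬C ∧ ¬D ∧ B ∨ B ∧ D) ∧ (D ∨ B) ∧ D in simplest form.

(¬D ∧ B ∧ C ∨ ¬C ∧ ¬D ∧ B ∨ B ∧ D) ∧ (D ∨ B) ∧ D
= (¬D ∧ B ∨ B ∧ D) ∧ (D ∨ B) ∧ D   [distribution]
= (¬D ∧ B ∨ B ∧ D) ∧ D   [absorption]
= B ∧ D   [distribution]

B ∧ D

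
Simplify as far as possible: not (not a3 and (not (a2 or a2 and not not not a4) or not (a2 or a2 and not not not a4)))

not (not a3 and (not (a2 or a2 and not not not a4) or not (a2 or a2 and not not not a4)))
= not (not a3 and not (a2 or a2 and not not not a4))   — idempotence
= not (not a3 and not (a2 or a2 and not a4))   — double negation
= not (not a3 and not a2)   — absorption
= a3 or a2   — De Morgan

a3 or a2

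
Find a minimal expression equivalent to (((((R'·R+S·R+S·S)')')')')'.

S'

(((((R'·R+S·R+S·S)')')')')'
= (((R'·R+S·R+S·S)')')'   — double negation
= (((S·R+S·S)')')'   — complement / identity
= (((S·R+S)')')'   — idempotence
= ((S')')'   — absorption
= S'   — double negation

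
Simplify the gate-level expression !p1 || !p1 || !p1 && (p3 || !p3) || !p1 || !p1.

!p1 || !p1 || !p1 && (p3 || !p3) || !p1 || !p1
= !p1 || !p1 && (p3 || !p3) || !p1 || !p1   [idempotence]
= !p1 || !p1 || !p1 || !p1   [complement / identity]
= !p1 || !p1   [idempotence]
= !p1   [idempotence]

!p1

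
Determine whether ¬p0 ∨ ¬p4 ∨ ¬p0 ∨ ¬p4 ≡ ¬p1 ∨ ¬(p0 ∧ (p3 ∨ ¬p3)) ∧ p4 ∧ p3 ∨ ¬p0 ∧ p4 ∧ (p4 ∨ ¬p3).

No

E1: ¬p0 ∨ ¬p4 ∨ ¬p0 ∨ ¬p4
    = ¬p0 ∨ ¬p4   (idempotence)
E2: ¬p1 ∨ ¬(p0 ∧ (p3 ∨ ¬p3)) ∧ p4 ∧ p3 ∨ ¬p0 ∧ p4 ∧ (p4 ∨ ¬p3)
    = ¬p1 ∨ ¬p0 ∧ p4 ∧ p3 ∨ ¬p0 ∧ p4 ∧ (p4 ∨ ¬p3)   (complement / identity)
    = ¬p1 ∨ ¬p0 ∧ p4 ∧ p3 ∨ ¬p0 ∧ p4   (absorption)
    = ¬p1 ∨ ¬p0 ∧ p4   (absorption)
These differ: at p0=1, p1=1, p3=0, p4=0, E1 = 1 but E2 = 0.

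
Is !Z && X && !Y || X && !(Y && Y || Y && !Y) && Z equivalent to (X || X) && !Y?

E1: !Z && X && !Y || X && !(Y && Y || Y && !Y) && Z
    = !Z && X && !Y || X && !Y && Z   (distribution)
    = X && !Y   (distribution)
E2: (X || X) && !Y
    = X && !Y   (idempotence)
Both reduce to X && !Y, so they are equivalent.

Yes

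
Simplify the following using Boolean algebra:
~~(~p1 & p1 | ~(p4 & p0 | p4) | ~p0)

~~(~p1 & p1 | ~(p4 & p0 | p4) | ~p0)
= ~~(~(p4 & p0 | p4) | ~p0)   [complement / identity]
= ~~(~p4 | ~p0)   [absorption]
= ~p4 | ~p0   [double negation]

~p4 | ~p0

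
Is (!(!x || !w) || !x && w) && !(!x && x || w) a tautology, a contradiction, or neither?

(!(!x || !w) || !x && w) && !(!x && x || w)
= (x && w || !x && w) && !(!x && x || w)   — De Morgan
= w && !(!x && x || w)   — distribution
= w && !w   — complement / identity
= false   — complement

contradiction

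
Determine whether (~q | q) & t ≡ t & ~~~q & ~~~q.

No

E1: (~q | q) & t
    = t   (complement / identity)
E2: t & ~~~q & ~~~q
    = t & ~~~q   (idempotence)
    = t & ~q   (double negation)
These differ: at q=1, t=1, E1 = 1 but E2 = 0.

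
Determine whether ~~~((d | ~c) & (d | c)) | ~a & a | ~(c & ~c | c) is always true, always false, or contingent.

contingent

~~~((d | ~c) & (d | c)) | ~a & a | ~(c & ~c | c)
= ~~~(~c & c | d) | ~a & a | ~(c & ~c | c)   [distribution]
= ~~~(~c & c | d) | ~(c & ~c | c)   [complement / identity]
= ~~~(~c & c | d) | ~c   [complement / identity]
= ~~~d | ~c   [complement / identity]
= ~d | ~c   [double negation]
This depends on c, d, so it is not a constant.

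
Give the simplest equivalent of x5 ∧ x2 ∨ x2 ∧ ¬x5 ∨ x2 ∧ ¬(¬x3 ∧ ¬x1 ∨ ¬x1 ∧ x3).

x2

x5 ∧ x2 ∨ x2 ∧ ¬x5 ∨ x2 ∧ ¬(¬x3 ∧ ¬x1 ∨ ¬x1 ∧ x3)
= x5 ∧ x2 ∨ x2 ∧ ¬x5 ∨ x2 ∧ ¬¬x1   (distribution)
= x2 ∨ x2 ∧ ¬¬x1   (distribution)
= x2 ∨ x2 ∧ x1   (double negation)
= x2   (absorption)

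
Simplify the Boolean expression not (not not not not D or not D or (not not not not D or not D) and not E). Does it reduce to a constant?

False

not (not not not not D or not D or (not not not not D or not D) and not E)
= not (not not not not D or not D)   — absorption
= not not not D and D   — De Morgan
= not D and D   — double negation
= False   — complement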